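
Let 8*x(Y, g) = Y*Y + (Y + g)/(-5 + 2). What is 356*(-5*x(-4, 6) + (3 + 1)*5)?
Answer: 11125/3 ≈ 3708.3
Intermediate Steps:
x(Y, g) = -Y/24 - g/24 + Y²/8 (x(Y, g) = (Y*Y + (Y + g)/(-5 + 2))/8 = (Y² + (Y + g)/(-3))/8 = (Y² + (Y + g)*(-⅓))/8 = (Y² + (-Y/3 - g/3))/8 = (Y² - Y/3 - g/3)/8 = -Y/24 - g/24 + Y²/8)
356*(-5*x(-4, 6) + (3 + 1)*5) = 356*(-5*(-1/24*(-4) - 1/24*6 + (⅛)*(-4)²) + (3 + 1)*5) = 356*(-5*(⅙ - ¼ + (⅛)*16) + 4*5) = 356*(-5*(⅙ - ¼ + 2) + 20) = 356*(-5*23/12 + 20) = 356*(-115/12 + 20) = 356*(125/12) = 11125/3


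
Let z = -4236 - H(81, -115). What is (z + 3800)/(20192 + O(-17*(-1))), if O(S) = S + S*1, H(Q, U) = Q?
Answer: -517/20226 ≈ -0.025561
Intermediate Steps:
O(S) = 2*S (O(S) = S + S = 2*S)
z = -4317 (z = -4236 - 1*81 = -4236 - 81 = -4317)
(z + 3800)/(20192 + O(-17*(-1))) = (-4317 + 3800)/(20192 + 2*(-17*(-1))) = -517/(20192 + 2*17) = -517/(20192 + 34) = -517/20226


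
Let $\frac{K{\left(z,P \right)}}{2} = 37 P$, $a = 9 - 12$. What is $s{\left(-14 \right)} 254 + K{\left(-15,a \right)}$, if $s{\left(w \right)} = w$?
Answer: $-3778$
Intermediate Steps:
$a = -3$ ($a = 9 - 12 = -3$)
$K{\left(z,P \right)} = 74 P$ ($K{\left(z,P \right)} = 2 \cdot 37 P = 74 P$)
$s{\left(-14 \right)} 254 + K{\left(-15,a \right)} = \left(-14\right) 254 + 74 \left(-3\right) = -3556 - 222 = -3778$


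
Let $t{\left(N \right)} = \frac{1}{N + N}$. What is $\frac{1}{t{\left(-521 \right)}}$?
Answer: $-1042$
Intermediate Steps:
$t{\left(N \right)} = \frac{1}{2 N}$
$\frac{1}{t{\left(-521 \right)}} = \frac{1}{\frac{1}{2} \frac{1}{-521}} = \frac{1}{\frac{1}{2} \left(- \frac{1}{521}\right)} = \frac{1}{- \frac{1}{1042}} = -1042$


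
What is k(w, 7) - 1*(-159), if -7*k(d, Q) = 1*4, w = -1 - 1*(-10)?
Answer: 1109/7 ≈ 158.43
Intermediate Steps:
w = 9 (w = -1 + 10 = 9)
k(d, Q) = -4/7
k(w, 7) - 1*(-159) = -4/7 - 1*(-159) = -4/7 + 159 = 1109/7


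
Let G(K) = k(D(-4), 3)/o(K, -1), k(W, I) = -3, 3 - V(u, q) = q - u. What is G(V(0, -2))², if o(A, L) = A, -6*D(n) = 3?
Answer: 9/25 ≈ 0.36000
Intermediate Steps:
V(u, q) = 3 + u - q (V(u, q) = 3 - (q - u) = 3 + (u - q) = 3 + u - q)
D(n) = -½ (D(n) = -⅙*3 = -½)
G(K) = -3/K
G(V(0, -2))² = (-3/(3 + 0 - 1*(-2)))² = (-3/(3 + 0 + 2))² = (-3/5)² = (-3*⅕)² = (-⅗)² = 9/25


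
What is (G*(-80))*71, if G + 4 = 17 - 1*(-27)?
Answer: -227200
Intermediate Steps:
G = 40 (G = -4 + (17 - 1*(-27)) = -4 + (17 + 27) = -4 + 44 = 40)
(G*(-80))*71 = (40*(-80))*71 = -3200*71 = -227200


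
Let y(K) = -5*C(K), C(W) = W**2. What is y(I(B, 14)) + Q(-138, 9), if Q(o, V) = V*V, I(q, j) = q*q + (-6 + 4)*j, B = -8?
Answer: -6399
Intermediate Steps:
I(q, j) = q**2 - 2*j
y(K) = -5*K**2
Q(o, V) = V**2
y(I(B, 14)) + Q(-138, 9) = -5*((-8)**2 - 2*14)**2 + 9**2 = -5*(64 - 28)**2 + 81 = -5*36**2 + 81 = -5*1296 + 81 = -6480 + 81 = -6399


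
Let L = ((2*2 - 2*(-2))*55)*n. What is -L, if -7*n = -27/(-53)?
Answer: 11880/371 ≈ 32.022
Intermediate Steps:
n = -27/371 (n = -(-27)/(7*(-53)) = -(-27)*(-1)/(7*53) = -1/7*27/53 = -27/371 ≈ -0.072776)
L = -11880/371 (L = ((2*2 - 2*(-2))*55)*(-27/371) = ((4 + 4)*55)*(-27/371) = (8*55)*(-27/371) = 440*(-27/371) = -11880/371 ≈ -32.022)
-L = -1*(-11880/371) = 11880/371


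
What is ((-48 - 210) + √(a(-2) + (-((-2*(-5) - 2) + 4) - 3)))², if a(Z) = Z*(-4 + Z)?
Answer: (258 - I*√3)² ≈ 66561.0 - 893.7*I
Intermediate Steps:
((-48 - 210) + √(a(-2) + (-((-2*(-5) - 2) + 4) - 3)))² = ((-48 - 210) + √(-2*(-4 - 2) + (-((-2*(-5) - 2) + 4) - 3)))² = (-258 + √(-2*(-6) + (-((10 - 2) + 4) - 3)))² = (-258 + √(12 + (-(8 + 4) - 3)))² = (-258 + √(12 + (-1*12 - 3)))² = (-258 + √(12 + (-12 - 3)))² = (-258 + √(12 - 15))² = (-258 + √(-3))² = (-258 + I*√3)²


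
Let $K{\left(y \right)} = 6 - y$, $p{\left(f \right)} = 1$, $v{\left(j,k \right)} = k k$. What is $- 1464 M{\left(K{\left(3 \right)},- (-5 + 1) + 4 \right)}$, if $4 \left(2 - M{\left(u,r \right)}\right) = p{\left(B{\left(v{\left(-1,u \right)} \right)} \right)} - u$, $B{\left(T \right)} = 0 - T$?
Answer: $-3660$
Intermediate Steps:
$v{\left(j,k \right)} = k^{2}$
$B{\left(T \right)} = - T$
$M{\left(u,r \right)} = \frac{7}{4} + \frac{u}{4}$ ($M{\left(u,r \right)} = 2 - \frac{1 - u}{4} = 2 + \left(- \frac{1}{4} + \frac{u}{4}\right) = \frac{7}{4} + \frac{u}{4}$)
$- 1464 M{\left(K{\left(3 \right)},- (-5 + 1) + 4 \right)} = - 1464 \left(\frac{7}{4} + \frac{6 - 3}{4}\right) = - 1464 \left(\frac{7}{4} + \frac{1}{4} \cdot 3\right) = - 1464 \left(\frac{7}{4} + \frac{3}{4}\right) = \left(-1464\right) \frac{5}{2} = -3660$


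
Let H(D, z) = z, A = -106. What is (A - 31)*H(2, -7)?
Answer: 959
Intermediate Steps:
(A - 31)*H(2, -7) = (-106 - 31)*(-7) = -137*(-7) = 959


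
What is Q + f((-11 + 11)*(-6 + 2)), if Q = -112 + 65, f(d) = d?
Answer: -47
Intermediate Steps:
Q = -47
Q + f((-11 + 11)*(-6 + 2)) = -47 + (-11 + 11)*(-6 + 2) = -47 + 0*(-4) = -47 + 0 = -47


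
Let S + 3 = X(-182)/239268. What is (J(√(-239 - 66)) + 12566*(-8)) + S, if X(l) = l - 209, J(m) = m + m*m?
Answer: -24126828439/239268 + I*√305 ≈ -1.0084e+5 + 17.464*I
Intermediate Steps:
J(m) = m + m²
X(l) = -209 + l
S = -718195/239268 (S = -3 + (-209 - 182)/239268 = -3 - 391*1/239268 = -3 - 391/239268 = -718195/239268 ≈ -3.0016)
(J(√(-239 - 66)) + 12566*(-8)) + S = (√(-239 - 66)*(1 + √(-239 - 66)) + 12566*(-8)) - 718195/239268 = (√(-305)*(1 + √(-305)) - 100528) - 718195/239268 = ((I*√305)*(1 + I*√305) - 100528) - 718195/239268 = (I*√305*(1 + I*√305) - 100528) - 718195/239268 = (-100528 + I*√305*(1 + I*√305)) - 718195/239268 = -24053851699/239268 + I*√305*(1 + I*√305)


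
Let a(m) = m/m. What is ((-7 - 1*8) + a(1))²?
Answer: 196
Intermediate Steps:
a(m) = 1
((-7 - 1*8) + a(1))² = ((-7 - 1*8) + 1)² = ((-7 - 8) + 1)² = (-15 + 1)² = (-14)² = 196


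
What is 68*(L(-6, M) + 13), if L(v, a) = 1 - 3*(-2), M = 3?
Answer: 1360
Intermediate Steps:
L(v, a) = 7 (L(v, a) = 1 + 6 = 7)
68*(L(-6, M) + 13) = 68*(7 + 13) = 68*20 = 1360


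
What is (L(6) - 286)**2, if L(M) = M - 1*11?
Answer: 84681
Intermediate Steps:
L(M) = -11 + M (L(M) = M - 11 = -11 + M)
(L(6) - 286)**2 = ((-11 + 6) - 286)**2 = (-5 - 286)**2 = (-291)**2 = 84681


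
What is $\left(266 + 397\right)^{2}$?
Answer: $439569$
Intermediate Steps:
$\left(266 + 397\right)^{2} = 663^{2} = 439569$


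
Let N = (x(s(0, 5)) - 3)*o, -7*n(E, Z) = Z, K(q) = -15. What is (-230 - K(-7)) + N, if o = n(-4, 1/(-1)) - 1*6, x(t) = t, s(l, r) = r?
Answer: -1587/7 ≈ -226.71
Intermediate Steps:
n(E, Z) = -Z/7
o = -41/7 (o = -1/(7*(-1)) - 1*6 = -(-1)/7 - 6 = -⅐*(-1) - 6 = ⅐ - 6 = -41/7 ≈ -5.8571)
N = -82/7 (N = (5 - 3)*(-41/7) = 2*(-41/7) = -82/7 ≈ -11.714)
(-230 - K(-7)) + N = (-230 - 1*(-15)) - 82/7 = (-230 + 15) - 82/7 = -215 - 82/7 = -1587/7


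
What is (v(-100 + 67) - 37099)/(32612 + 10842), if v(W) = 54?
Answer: -37045/43454 ≈ -0.85251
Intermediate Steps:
(v(-100 + 67) - 37099)/(32612 + 10842) = (54 - 37099)/(32612 + 10842) = -37045/43454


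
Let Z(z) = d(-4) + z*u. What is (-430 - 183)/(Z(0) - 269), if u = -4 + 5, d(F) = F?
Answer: 613/273 ≈ 2.2454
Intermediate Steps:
u = 1
Z(z) = -4 + z (Z(z) = -4 + z*1 = -4 + z)
(-430 - 183)/(Z(0) - 269) = (-430 - 183)/((-4 + 0) - 269) = -613/(-4 - 269) = -613/(-273) = -613*(-1/273) = 613/273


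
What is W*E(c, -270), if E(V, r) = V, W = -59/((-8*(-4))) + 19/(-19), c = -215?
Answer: 19565/32 ≈ 611.41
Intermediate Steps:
W = -91/32 (W = -59/32 + 19*(-1/19) = -59*1/32 - 1 = -59/32 - 1 = -91/32 ≈ -2.8438)
W*E(c, -270) = -91/32*(-215) = 19565/32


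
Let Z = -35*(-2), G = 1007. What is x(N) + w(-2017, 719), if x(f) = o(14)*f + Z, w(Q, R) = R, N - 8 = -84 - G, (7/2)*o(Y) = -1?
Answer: 7689/7 ≈ 1098.4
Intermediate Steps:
o(Y) = -2/7 (o(Y) = (2/7)*(-1) = -2/7)
N = -1083 (N = 8 + (-84 - 1*1007) = 8 + (-84 - 1007) = 8 - 1091 = -1083)
Z = 70
x(f) = 70 - 2*f/7 (x(f) = -2*f/7 + 70 = 70 - 2*f/7)
x(N) + w(-2017, 719) = (70 - 2/7*(-1083)) + 719 = (70 + 2166/7) + 719 = 2656/7 + 719 = 7689/7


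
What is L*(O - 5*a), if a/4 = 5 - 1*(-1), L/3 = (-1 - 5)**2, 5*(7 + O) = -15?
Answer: -14040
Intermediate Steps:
O = -10 (O = -7 + (1/5)*(-15) = -7 - 3 = -10)
L = 108 (L = 3*(-1 - 5)**2 = 3*(-6)**2 = 3*36 = 108)
a = 24 (a = 4*(5 - 1*(-1)) = 4*(5 + 1) = 4*6 = 24)
L*(O - 5*a) = 108*(-10 - 5*24) = 108*(-10 - 120) = 108*(-130) = -14040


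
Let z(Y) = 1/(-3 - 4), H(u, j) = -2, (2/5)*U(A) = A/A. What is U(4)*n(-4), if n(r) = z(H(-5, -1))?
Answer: -5/14 ≈ -0.35714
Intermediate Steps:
U(A) = 5/2 (U(A) = 5*(A/A)/2 = (5/2)*1 = 5/2)
z(Y) = -1/7 (z(Y) = 1/(-7) = -1/7)
n(r) = -1/7
U(4)*n(-4) = (5/2)*(-1/7) = -5/14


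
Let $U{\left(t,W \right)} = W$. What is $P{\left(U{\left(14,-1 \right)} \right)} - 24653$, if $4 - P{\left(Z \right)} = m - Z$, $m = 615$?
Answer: $-25265$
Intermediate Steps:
$P{\left(Z \right)} = -611 + Z$ ($P{\left(Z \right)} = 4 - \left(615 - Z\right) = 4 + \left(-615 + Z\right) = -611 + Z$)
$P{\left(U{\left(14,-1 \right)} \right)} - 24653 = \left(-611 - 1\right) - 24653 = -612 - 24653 = -25265$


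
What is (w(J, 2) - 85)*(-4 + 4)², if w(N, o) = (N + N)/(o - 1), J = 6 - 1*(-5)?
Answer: 0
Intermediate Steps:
J = 11 (J = 6 + 5 = 11)
w(N, o) = 2*N/(-1 + o) (w(N, o) = (2*N)/(-1 + o) = 2*N/(-1 + o))
(w(J, 2) - 85)*(-4 + 4)² = (2*11/(-1 + 2) - 85)*(-4 + 4)² = (2*11/1 - 85)*0² = (2*11*1 - 85)*0 = (22 - 85)*0 = -63*0 = 0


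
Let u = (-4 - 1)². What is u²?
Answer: 625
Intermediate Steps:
u = 25 (u = (-5)² = 25)
u² = 25² = 625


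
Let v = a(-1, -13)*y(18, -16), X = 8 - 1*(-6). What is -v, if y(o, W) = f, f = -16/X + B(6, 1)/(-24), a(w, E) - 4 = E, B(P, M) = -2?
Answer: -267/28 ≈ -9.5357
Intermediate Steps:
a(w, E) = 4 + E
X = 14 (X = 8 + 6 = 14)
f = -89/84 (f = -16/14 - 2/(-24) = -16*1/14 - 2*(-1/24) = -8/7 + 1/12 = -89/84 ≈ -1.0595)
y(o, W) = -89/84
v = 267/28 (v = (4 - 13)*(-89/84) = -9*(-89/84) = 267/28 ≈ 9.5357)
-v = -1*267/28 = -267/28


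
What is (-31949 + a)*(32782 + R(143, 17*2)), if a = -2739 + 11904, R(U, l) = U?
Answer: -750163200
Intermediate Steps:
a = 9165
(-31949 + a)*(32782 + R(143, 17*2)) = (-31949 + 9165)*(32782 + 143) = -22784*32925 = -750163200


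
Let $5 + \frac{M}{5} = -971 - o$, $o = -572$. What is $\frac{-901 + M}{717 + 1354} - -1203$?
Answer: $\frac{2488492}{2071} \approx 1201.6$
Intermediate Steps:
$M = -2020$ ($M = -25 + 5 \left(-971 - -572\right) = -25 + 5 \left(-971 + 572\right) = -25 + 5 \left(-399\right) = -25 - 1995 = -2020$)
$\frac{-901 + M}{717 + 1354} - -1203 = \frac{-901 - 2020}{717 + 1354} - -1203 = - \frac{2921}{2071} + 1203 = \frac{2488492}{2071}$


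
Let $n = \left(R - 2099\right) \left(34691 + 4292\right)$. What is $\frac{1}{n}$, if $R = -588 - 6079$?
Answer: $- \frac{1}{341724978} \approx -2.9263 \cdot 10^{-9}$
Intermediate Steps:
$R = -6667$
$n = -341724978$ ($n = \left(-6667 - 2099\right) \left(34691 + 4292\right) = \left(-8766\right) 38983 = -341724978$)
$\frac{1}{n} = \frac{1}{-341724978} = - \frac{1}{341724978}$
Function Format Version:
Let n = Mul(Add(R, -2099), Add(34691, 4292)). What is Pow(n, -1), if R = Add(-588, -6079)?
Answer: Rational(-1, 341724978) ≈ -2.9263e-9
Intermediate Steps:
R = -6667
n = -341724978 (n = Mul(Add(-6667, -2099), Add(34691, 4292)) = Mul(-8766, 38983) = -341724978)
Pow(n, -1) = Pow(-341724978, -1) = Rational(-1, 341724978)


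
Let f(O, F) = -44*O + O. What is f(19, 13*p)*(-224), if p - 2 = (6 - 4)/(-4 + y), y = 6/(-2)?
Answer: 183008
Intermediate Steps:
y = -3 (y = 6*(-½) = -3)
p = 12/7 (p = 2 + (6 - 4)/(-4 - 3) = 2 + 2/(-7) = 2 + 2*(-⅐) = 2 - 2/7 = 12/7 ≈ 1.7143)
f(O, F) = -43*O
f(19, 13*p)*(-224) = -43*19*(-224) = -817*(-224) = 183008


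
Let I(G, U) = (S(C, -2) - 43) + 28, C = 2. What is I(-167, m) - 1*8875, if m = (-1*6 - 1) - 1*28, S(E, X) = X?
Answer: -8892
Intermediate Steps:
m = -35 (m = (-6 - 1) - 28 = -7 - 28 = -35)
I(G, U) = -17 (I(G, U) = (-2 - 43) + 28 = -45 + 28 = -17)
I(-167, m) - 1*8875 = -17 - 1*8875 = -17 - 8875 = -8892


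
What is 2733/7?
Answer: 2733/7 ≈ 390.43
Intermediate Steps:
2733/7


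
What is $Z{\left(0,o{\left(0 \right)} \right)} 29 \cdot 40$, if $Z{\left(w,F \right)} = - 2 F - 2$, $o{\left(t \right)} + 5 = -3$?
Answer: $16240$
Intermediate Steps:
$o{\left(t \right)} = -8$ ($o{\left(t \right)} = -5 - 3 = -8$)
$Z{\left(w,F \right)} = -2 - 2 F$ ($Z{\left(w,F \right)} = - 2 F - 2 = -2 - 2 F$)
$Z{\left(0,o{\left(0 \right)} \right)} 29 \cdot 40 = \left(-2 - -16\right) 29 \cdot 40 = \left(-2 + 16\right) 29 \cdot 40 = 14 \cdot 29 \cdot 40 = 406 \cdot 40 = 16240$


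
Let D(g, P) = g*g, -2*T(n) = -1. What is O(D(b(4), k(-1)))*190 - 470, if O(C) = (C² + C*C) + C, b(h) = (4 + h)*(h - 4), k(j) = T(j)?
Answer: -470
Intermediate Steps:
T(n) = ½ (T(n) = -½*(-1) = ½)
k(j) = ½
b(h) = (-4 + h)*(4 + h) (b(h) = (4 + h)*(-4 + h) = (-4 + h)*(4 + h))
D(g, P) = g²
O(C) = C + 2*C² (O(C) = (C² + C²) + C = 2*C² + C = C + 2*C²)
O(D(b(4), k(-1)))*190 - 470 = ((-16 + 4²)²*(1 + 2*(-16 + 4²)²))*190 - 470 = ((-16 + 16)²*(1 + 2*(-16 + 16)²))*190 - 470 = (0²*(1 + 2*0²))*190 - 470 = (0*(1 + 2*0))*190 - 470 = (0*(1 + 0))*190 - 470 = (0*1)*190 - 470 = 0*190 - 470 = 0 - 470 = -470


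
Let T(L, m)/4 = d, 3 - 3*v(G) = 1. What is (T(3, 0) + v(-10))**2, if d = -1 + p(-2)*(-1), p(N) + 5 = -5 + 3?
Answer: 5476/9 ≈ 608.44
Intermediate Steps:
p(N) = -7 (p(N) = -5 + (-5 + 3) = -5 - 2 = -7)
v(G) = 2/3 (v(G) = 1 - 1/3*1 = 1 - 1/3 = 2/3)
d = 6 (d = -1 - 7*(-1) = -1 + 7 = 6)
T(L, m) = 24 (T(L, m) = 4*6 = 24)
(T(3, 0) + v(-10))**2 = (24 + 2/3)**2 = (74/3)**2 = 5476/9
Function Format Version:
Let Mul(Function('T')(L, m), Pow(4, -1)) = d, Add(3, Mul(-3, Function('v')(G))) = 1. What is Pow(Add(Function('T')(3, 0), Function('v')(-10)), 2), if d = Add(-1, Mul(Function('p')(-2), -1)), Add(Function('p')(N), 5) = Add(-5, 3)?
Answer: Rational(5476, 9) ≈ 608.44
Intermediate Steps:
Function('p')(N) = -7 (Function('p')(N) = Add(-5, Add(-5, 3)) = Add(-5, -2) = -7)
Function('v')(G) = Rational(2, 3) (Function('v')(G) = Add(1, Mul(Rational(-1, 3), 1)) = Add(1, Rational(-1, 3)) = Rational(2, 3))
d = 6 (d = Add(-1, Mul(-7, -1)) = Add(-1, 7) = 6)
Function('T')(L, m) = 24 (Function('T')(L, m) = Mul(4, 6) = 24)
Pow(Add(Function('T')(3, 0), Function('v')(-10)), 2) = Pow(Add(24, Rational(2, 3)), 2) = Pow(Rational(74, 3), 2) = Rational(5476, 9)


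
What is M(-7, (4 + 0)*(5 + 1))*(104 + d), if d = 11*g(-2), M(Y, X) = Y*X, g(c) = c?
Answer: -13776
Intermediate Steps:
M(Y, X) = X*Y
d = -22 (d = 11*(-2) = -22)
M(-7, (4 + 0)*(5 + 1))*(104 + d) = (((4 + 0)*(5 + 1))*(-7))*(104 - 22) = ((4*6)*(-7))*82 = (24*(-7))*82 = -168*82 = -13776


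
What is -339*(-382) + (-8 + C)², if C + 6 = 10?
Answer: 129514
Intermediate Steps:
C = 4 (C = -6 + 10 = 4)
-339*(-382) + (-8 + C)² = -339*(-382) + (-8 + 4)² = 129498 + (-4)² = 129498 + 16 = 129514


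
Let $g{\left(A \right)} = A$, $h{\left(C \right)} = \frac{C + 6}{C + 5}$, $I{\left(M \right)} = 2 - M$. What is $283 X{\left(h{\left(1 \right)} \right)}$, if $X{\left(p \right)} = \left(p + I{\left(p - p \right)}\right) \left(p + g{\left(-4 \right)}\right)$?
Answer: $- \frac{91409}{36} \approx -2539.1$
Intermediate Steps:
$h{\left(C \right)} = \frac{6 + C}{5 + C}$
$X{\left(p \right)} = \left(-4 + p\right) \left(2 + p\right)$ ($X{\left(p \right)} = \left(p + \left(2 - \left(p - p\right)\right)\right) \left(p - 4\right) = \left(p + \left(2 - 0\right)\right) \left(-4 + p\right) = \left(p + \left(2 + 0\right)\right) \left(-4 + p\right) = \left(p + 2\right) \left(-4 + p\right) = \left(2 + p\right) \left(-4 + p\right) = \left(-4 + p\right) \left(2 + p\right)$)
$283 X{\left(h{\left(1 \right)} \right)} = 283 \left(-8 + \left(\frac{6 + 1}{5 + 1}\right)^{2} - 2 \frac{6 + 1}{5 + 1}\right) = 283 \left(-8 + \left(\frac{1}{6} \cdot 7\right)^{2} - 2 \cdot \frac{1}{6} \cdot 7\right) = 283 \left(-8 + \left(\frac{7}{6}\right)^{2} - \frac{7}{3}\right) = 283 \left(-8 + \frac{49}{36} - \frac{7}{3}\right) = 283 \left(- \frac{323}{36}\right) = - \frac{91409}{36}$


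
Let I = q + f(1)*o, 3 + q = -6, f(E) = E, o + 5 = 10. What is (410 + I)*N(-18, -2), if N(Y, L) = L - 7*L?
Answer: 4872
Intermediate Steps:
o = 5 (o = -5 + 10 = 5)
N(Y, L) = -6*L
q = -9 (q = -3 - 6 = -9)
I = -4 (I = -9 + 1*5 = -9 + 5 = -4)
(410 + I)*N(-18, -2) = (410 - 4)*(-6*(-2)) = 406*12 = 4872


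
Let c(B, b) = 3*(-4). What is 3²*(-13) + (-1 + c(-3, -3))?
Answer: -130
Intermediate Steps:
c(B, b) = -12
3²*(-13) + (-1 + c(-3, -3)) = 3²*(-13) + (-1 - 12) = 9*(-13) - 13 = -117 - 13 = -130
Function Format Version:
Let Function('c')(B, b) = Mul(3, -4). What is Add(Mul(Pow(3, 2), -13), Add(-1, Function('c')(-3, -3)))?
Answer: -130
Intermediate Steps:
Function('c')(B, b) = -12
Add(Mul(Pow(3, 2), -13), Add(-1, Function('c')(-3, -3))) = Add(Mul(Pow(3, 2), -13), Add(-1, -12)) = Add(Mul(9, -13), -13) = Add(-117, -13) = -130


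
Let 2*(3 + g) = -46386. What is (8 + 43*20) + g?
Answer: -22328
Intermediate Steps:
g = -23196 (g = -3 + (½)*(-46386) = -3 - 23193 = -23196)
(8 + 43*20) + g = (8 + 43*20) - 23196 = (8 + 860) - 23196 = 868 - 23196 = -22328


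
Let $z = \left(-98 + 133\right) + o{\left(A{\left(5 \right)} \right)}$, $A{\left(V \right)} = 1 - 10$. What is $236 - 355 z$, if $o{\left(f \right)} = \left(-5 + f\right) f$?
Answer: $-56919$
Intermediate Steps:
$A{\left(V \right)} = -9$ ($A{\left(V \right)} = 1 - 10 = -9$)
$o{\left(f \right)} = f \left(-5 + f\right)$
$z = 161$ ($z = \left(-98 + 133\right) - 9 \left(-5 - 9\right) = 35 - -126 = 35 + 126 = 161$)
$236 - 355 z = 236 - 57155 = -56919$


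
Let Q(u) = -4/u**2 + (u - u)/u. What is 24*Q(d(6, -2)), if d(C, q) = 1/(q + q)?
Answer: -1536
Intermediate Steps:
d(C, q) = 1/(2*q)
Q(u) = -4/u**2 (Q(u) = -4/u**2 + 0/u = -4/u**2 + 0 = -4/u**2)
24*Q(d(6, -2)) = 24*(-4/((1/2)/(-2))**2) = 24*(-4/((1/2)*(-1/2))**2) = 24*(-4/(-1/4)**2) = 24*(-4*16) = 24*(-64) = -1536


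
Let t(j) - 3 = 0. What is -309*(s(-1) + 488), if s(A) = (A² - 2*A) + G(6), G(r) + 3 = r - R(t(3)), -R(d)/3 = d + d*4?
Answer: -166551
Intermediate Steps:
t(j) = 3 (t(j) = 3 + 0 = 3)
R(d) = -15*d (R(d) = -3*(d + d*4) = -3*(d + 4*d) = -15*d)
G(r) = 42 + r (G(r) = -3 + (r - (-15)*3) = -3 + (r - 1*(-45)) = -3 + (r + 45) = -3 + (45 + r) = 42 + r)
s(A) = 48 + A² - 2*A (s(A) = (A² - 2*A) + (42 + 6) = (A² - 2*A) + 48 = 48 + A² - 2*A)
-309*(s(-1) + 488) = -309*((48 + (-1)² - 2*(-1)) + 488) = -309*((48 + 1 + 2) + 488) = -309*(51 + 488) = -309*539 = -166551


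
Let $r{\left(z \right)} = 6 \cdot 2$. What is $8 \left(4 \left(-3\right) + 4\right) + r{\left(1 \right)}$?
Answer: $-52$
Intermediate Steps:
$r{\left(z \right)} = 12$
$8 \left(4 \left(-3\right) + 4\right) + r{\left(1 \right)} = 8 \left(4 \left(-3\right) + 4\right) + 12 = 8 \left(-12 + 4\right) + 12 = 8 \left(-8\right) + 12 = -64 + 12 = -52$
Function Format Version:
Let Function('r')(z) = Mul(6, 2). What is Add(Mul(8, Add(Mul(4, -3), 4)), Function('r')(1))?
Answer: -52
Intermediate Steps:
Function('r')(z) = 12
Add(Mul(8, Add(Mul(4, -3), 4)), Function('r')(1)) = Add(Mul(8, Add(Mul(4, -3), 4)), 12) = Add(Mul(8, Add(-12, 4)), 12) = Add(Mul(8, -8), 12) = Add(-64, 12) = -52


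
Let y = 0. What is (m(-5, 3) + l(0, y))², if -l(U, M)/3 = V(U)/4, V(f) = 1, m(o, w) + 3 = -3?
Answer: 729/16 ≈ 45.563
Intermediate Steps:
m(o, w) = -6 (m(o, w) = -3 - 3 = -6)
l(U, M) = -¾ (l(U, M) = -3/4 = -3*¼ = -¾)
(m(-5, 3) + l(0, y))² = (-6 - ¾)² = (-27/4)² = 729/16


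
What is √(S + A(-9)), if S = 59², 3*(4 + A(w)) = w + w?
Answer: √3471 ≈ 58.915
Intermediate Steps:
A(w) = -4 + 2*w/3 (A(w) = -4 + (w + w)/3 = -4 + (2*w)/3 = -4 + 2*w/3)
S = 3481
√(S + A(-9)) = √(3481 + (-4 + (⅔)*(-9))) = √(3481 + (-4 - 6)) = √(3481 - 10) = √3471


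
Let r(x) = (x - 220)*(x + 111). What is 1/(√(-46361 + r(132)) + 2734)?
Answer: 2734/7542501 - I*√67745/7542501 ≈ 0.00036248 - 3.4508e-5*I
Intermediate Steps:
r(x) = (-220 + x)*(111 + x)
1/(√(-46361 + r(132)) + 2734) = 1/(√(-46361 + (-24420 + 132² - 109*132)) + 2734) = 1/(√(-46361 + (-24420 + 17424 - 14388)) + 2734) = 1/(√(-46361 - 21384) + 2734) = 1/(√(-67745) + 2734) = 1/(I*√67745 + 2734) = 1/(2734 + I*√67745)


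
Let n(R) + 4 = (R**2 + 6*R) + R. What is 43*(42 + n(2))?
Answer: 2408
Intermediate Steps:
n(R) = -4 + R**2 + 7*R (n(R) = -4 + ((R**2 + 6*R) + R) = -4 + (R**2 + 7*R) = -4 + R**2 + 7*R)
43*(42 + n(2)) = 43*(42 + (-4 + 2**2 + 7*2)) = 43*(42 + (-4 + 4 + 14)) = 43*(42 + 14) = 43*56 = 2408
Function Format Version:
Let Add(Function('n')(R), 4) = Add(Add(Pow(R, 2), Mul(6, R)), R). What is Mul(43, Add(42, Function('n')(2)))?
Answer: 2408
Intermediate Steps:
Function('n')(R) = Add(-4, Pow(R, 2), Mul(7, R)) (Function('n')(R) = Add(-4, Add(Add(Pow(R, 2), Mul(6, R)), R)) = Add(-4, Add(Pow(R, 2), Mul(7, R))) = Add(-4, Pow(R, 2), Mul(7, R)))
Mul(43, Add(42, Function('n')(2))) = Mul(43, Add(42, Add(-4, Pow(2, 2), Mul(7, 2)))) = Mul(43, Add(42, Add(-4, 4, 14))) = Mul(43, Add(42, 14)) = Mul(43, 56) = 2408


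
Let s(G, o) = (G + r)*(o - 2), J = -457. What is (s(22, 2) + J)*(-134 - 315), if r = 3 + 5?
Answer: 205193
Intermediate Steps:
r = 8
s(G, o) = (-2 + o)*(8 + G) (s(G, o) = (G + 8)*(o - 2) = (8 + G)*(-2 + o) = (-2 + o)*(8 + G))
(s(22, 2) + J)*(-134 - 315) = ((-16 - 2*22 + 8*2 + 22*2) - 457)*(-134 - 315) = ((-16 - 44 + 16 + 44) - 457)*(-449) = (0 - 457)*(-449) = -457*(-449) = 205193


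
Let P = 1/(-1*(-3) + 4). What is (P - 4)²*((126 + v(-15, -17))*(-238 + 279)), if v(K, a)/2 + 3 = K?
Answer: 2690010/49 ≈ 54898.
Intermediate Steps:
v(K, a) = -6 + 2*K
P = ⅐ (P = 1/(3 + 4) = 1/7 = ⅐ ≈ 0.14286)
(P - 4)²*((126 + v(-15, -17))*(-238 + 279)) = (⅐ - 4)²*((126 + (-6 + 2*(-15)))*(-238 + 279)) = (-27/7)²*((126 + (-6 - 30))*41) = 729*((126 - 36)*41)/49 = 729*(90*41)/49 = (729/49)*3690 = 2690010/49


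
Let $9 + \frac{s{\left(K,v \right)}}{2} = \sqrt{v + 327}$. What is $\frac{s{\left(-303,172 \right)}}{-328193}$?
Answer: $\frac{18}{328193} - \frac{2 \sqrt{499}}{328193} \approx -8.1283 \cdot 10^{-5}$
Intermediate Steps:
$s{\left(K,v \right)} = -18 + 2 \sqrt{327 + v}$ ($s{\left(K,v \right)} = -18 + 2 \sqrt{v + 327} = -18 + 2 \sqrt{327 + v}$)
$\frac{s{\left(-303,172 \right)}}{-328193} = \frac{-18 + 2 \sqrt{327 + 172}}{-328193} = \left(-18 + 2 \sqrt{499}\right) \left(- \frac{1}{328193}\right) = \frac{18}{328193} - \frac{2 \sqrt{499}}{328193}$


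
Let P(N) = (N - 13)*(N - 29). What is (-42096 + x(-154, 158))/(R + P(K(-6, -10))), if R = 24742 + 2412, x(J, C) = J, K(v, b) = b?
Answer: -42250/28051 ≈ -1.5062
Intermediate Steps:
P(N) = (-29 + N)*(-13 + N) (P(N) = (-13 + N)*(-29 + N) = (-29 + N)*(-13 + N))
R = 27154
(-42096 + x(-154, 158))/(R + P(K(-6, -10))) = (-42096 - 154)/(27154 + (377 + (-10)**2 - 42*(-10))) = -42250/(27154 + (377 + 100 + 420)) = -42250/(27154 + 897) = -42250/28051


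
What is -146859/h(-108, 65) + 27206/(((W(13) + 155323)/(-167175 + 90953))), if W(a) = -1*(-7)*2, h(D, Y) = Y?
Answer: -12123296851/776685 ≈ -15609.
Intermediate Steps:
W(a) = 14 (W(a) = 7*2 = 14)
-146859/h(-108, 65) + 27206/(((W(13) + 155323)/(-167175 + 90953))) = -146859/65 + 27206/(((14 + 155323)/(-167175 + 90953))) = -146859*1/65 + 27206/((155337/(-76222))) = -146859/65 + 27206/((155337*(-1/76222))) = -146859/65 + 27206/(-155337/76222) = -146859/65 + 27206*(-76222/155337) = -146859/65 - 2073695732/155337 = -12123296851/776685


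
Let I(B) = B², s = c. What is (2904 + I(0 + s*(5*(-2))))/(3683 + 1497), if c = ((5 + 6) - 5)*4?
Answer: 15126/1295 ≈ 11.680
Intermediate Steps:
c = 24 (c = (11 - 5)*4 = 6*4 = 24)
s = 24
(2904 + I(0 + s*(5*(-2))))/(3683 + 1497) = (2904 + (0 + 24*(5*(-2)))²)/(3683 + 1497) = (2904 + (0 + 24*(-10))²)/5180 = (2904 + (0 - 240)²)*(1/5180) = (2904 + (-240)²)*(1/5180) = (2904 + 57600)*(1/5180) = 60504*(1/5180) = 15126/1295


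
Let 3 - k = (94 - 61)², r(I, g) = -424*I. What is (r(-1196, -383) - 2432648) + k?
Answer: -1926630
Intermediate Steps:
k = -1086 (k = 3 - (94 - 61)² = 3 - 1*33² = 3 - 1*1089 = 3 - 1089 = -1086)
(r(-1196, -383) - 2432648) + k = (-424*(-1196) - 2432648) - 1086 = (507104 - 2432648) - 1086 = -1925544 - 1086 = -1926630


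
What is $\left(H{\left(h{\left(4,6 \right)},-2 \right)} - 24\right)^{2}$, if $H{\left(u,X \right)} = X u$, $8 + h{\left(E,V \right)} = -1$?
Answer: $36$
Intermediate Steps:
$h{\left(E,V \right)} = -9$ ($h{\left(E,V \right)} = -8 - 1 = -9$)
$\left(H{\left(h{\left(4,6 \right)},-2 \right)} - 24\right)^{2} = \left(\left(-2\right) \left(-9\right) - 24\right)^{2} = \left(18 - 24\right)^{2} = \left(-6\right)^{2} = 36$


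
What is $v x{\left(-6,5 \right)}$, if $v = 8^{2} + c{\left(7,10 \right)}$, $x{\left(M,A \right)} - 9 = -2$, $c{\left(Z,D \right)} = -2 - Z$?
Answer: $385$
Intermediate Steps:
$x{\left(M,A \right)} = 7$ ($x{\left(M,A \right)} = 9 - 2 = 7$)
$v = 55$ ($v = 8^{2} - 9 = 64 - 9 = 55$)
$v x{\left(-6,5 \right)} = 55 \cdot 7 = 385$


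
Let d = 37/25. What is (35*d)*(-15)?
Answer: -777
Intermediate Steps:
d = 37/25 (d = 37*(1/25) = 37/25 ≈ 1.4800)
(35*d)*(-15) = (35*(37/25))*(-15) = (259/5)*(-15) = -777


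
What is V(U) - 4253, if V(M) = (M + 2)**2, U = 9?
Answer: -4132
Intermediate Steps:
V(M) = (2 + M)**2
V(U) - 4253 = (2 + 9)**2 - 4253 = 11**2 - 4253 = 121 - 4253 = -4132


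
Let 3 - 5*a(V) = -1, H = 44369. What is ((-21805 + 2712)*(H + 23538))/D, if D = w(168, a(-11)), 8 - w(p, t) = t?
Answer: -6482741755/36 ≈ -1.8008e+8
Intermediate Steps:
a(V) = ⅘ (a(V) = ⅗ - ⅕*(-1) = ⅗ + ⅕ = ⅘)
w(p, t) = 8 - t
D = 36/5 (D = 8 - 1*⅘ = 8 - ⅘ = 36/5 ≈ 7.2000)
((-21805 + 2712)*(H + 23538))/D = ((-21805 + 2712)*(44369 + 23538))/(36/5) = -19093*67907*(5/36) = -1296548351*5/36 = -6482741755/36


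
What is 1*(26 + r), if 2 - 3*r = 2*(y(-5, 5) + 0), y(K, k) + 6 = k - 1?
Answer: 28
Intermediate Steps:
y(K, k) = -7 + k (y(K, k) = -6 + (k - 1) = -6 + (-1 + k) = -7 + k)
r = 2 (r = ⅔ - 2*((-7 + 5) + 0)/3 = ⅔ - 2*(-2 + 0)/3 = ⅔ - 2*(-2)/3 = ⅔ - ⅓*(-4) = ⅔ + 4/3 = 2)
1*(26 + r) = 1*(26 + 2) = 1*28 = 28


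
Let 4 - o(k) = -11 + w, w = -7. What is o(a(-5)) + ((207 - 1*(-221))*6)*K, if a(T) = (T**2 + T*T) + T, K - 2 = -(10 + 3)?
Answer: -28226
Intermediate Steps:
K = -11 (K = 2 - (10 + 3) = 2 - 1*13 = 2 - 13 = -11)
a(T) = T + 2*T**2 (a(T) = (T**2 + T**2) + T = 2*T**2 + T = T + 2*T**2)
o(k) = 22 (o(k) = 4 - (-11 - 7) = 4 - 1*(-18) = 4 + 18 = 22)
o(a(-5)) + ((207 - 1*(-221))*6)*K = 22 + ((207 - 1*(-221))*6)*(-11) = 22 + ((207 + 221)*6)*(-11) = 22 + (428*6)*(-11) = 22 + 2568*(-11) = 22 - 28248 = -28226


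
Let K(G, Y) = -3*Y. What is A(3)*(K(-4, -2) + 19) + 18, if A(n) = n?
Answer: 93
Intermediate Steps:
A(3)*(K(-4, -2) + 19) + 18 = 3*(-3*(-2) + 19) + 18 = 3*(6 + 19) + 18 = 3*25 + 18 = 75 + 18 = 93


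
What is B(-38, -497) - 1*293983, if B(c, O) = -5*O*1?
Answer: -291498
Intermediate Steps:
B(c, O) = -5*O
B(-38, -497) - 1*293983 = -5*(-497) - 1*293983 = 2485 - 293983 = -291498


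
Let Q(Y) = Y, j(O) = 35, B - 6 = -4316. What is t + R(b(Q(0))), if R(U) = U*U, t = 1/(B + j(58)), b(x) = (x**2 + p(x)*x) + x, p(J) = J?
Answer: -1/4275 ≈ -0.00023392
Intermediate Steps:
B = -4310 (B = 6 - 4316 = -4310)
b(x) = x + 2*x**2 (b(x) = (x**2 + x*x) + x = (x**2 + x**2) + x = 2*x**2 + x = x + 2*x**2)
t = -1/4275 (t = 1/(-4310 + 35) = 1/(-4275) = -1/4275 ≈ -0.00023392)
R(U) = U**2
t + R(b(Q(0))) = -1/4275 + (0*(1 + 2*0))**2 = -1/4275 + (0*(1 + 0))**2 = -1/4275 + (0*1)**2 = -1/4275 + 0**2 = -1/4275 + 0 = -1/4275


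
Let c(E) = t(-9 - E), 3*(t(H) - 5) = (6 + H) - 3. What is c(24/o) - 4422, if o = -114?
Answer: -251879/57 ≈ -4418.9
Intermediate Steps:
t(H) = 6 + H/3 (t(H) = 5 + ((6 + H) - 3)/3 = 5 + (3 + H)/3 = 5 + (1 + H/3) = 6 + H/3)
c(E) = 3 - E/3 (c(E) = 6 + (-9 - E)/3 = 6 + (-3 - E/3) = 3 - E/3)
c(24/o) - 4422 = (3 - 8/(-114)) - 4422 = (3 - 8*(-1)/114) - 4422 = (3 - ⅓*(-4/19)) - 4422 = (3 + 4/57) - 4422 = 175/57 - 4422 = -251879/57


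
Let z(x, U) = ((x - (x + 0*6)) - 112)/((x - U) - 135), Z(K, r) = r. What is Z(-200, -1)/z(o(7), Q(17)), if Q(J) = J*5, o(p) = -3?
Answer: -223/112 ≈ -1.9911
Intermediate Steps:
Q(J) = 5*J
z(x, U) = -112/(-135 + x - U) (z(x, U) = ((x - (x + 0)) - 112)/(-135 + x - U) = ((x - x) - 112)/(-135 + x - U) = (0 - 112)/(-135 + x - U) = -112/(-135 + x - U))
Z(-200, -1)/z(o(7), Q(17)) = -1/(112/(135 + 5*17 - 1*(-3))) = -1/(112/(135 + 85 + 3)) = -1/(112/223) = -1/(112*(1/223)) = -1/112/223 = -1*223/112 = -223/112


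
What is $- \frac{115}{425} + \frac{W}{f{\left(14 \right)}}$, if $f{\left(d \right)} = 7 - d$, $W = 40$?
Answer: $- \frac{3561}{595} \approx -5.9849$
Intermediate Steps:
$- \frac{115}{425} + \frac{W}{f{\left(14 \right)}} = - \frac{115}{425} + \frac{40}{7 - 14} = \left(-115\right) \frac{1}{425} + \frac{40}{7 - 14} = - \frac{23}{85} + \frac{40}{-7} = - \frac{23}{85} + 40 \left(- \frac{1}{7}\right) = - \frac{23}{85} - \frac{40}{7} = - \frac{3561}{595}$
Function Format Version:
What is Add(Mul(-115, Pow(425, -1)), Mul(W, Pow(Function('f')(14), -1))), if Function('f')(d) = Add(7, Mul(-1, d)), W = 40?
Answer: Rational(-3561, 595) ≈ -5.9849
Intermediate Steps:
Add(Mul(-115, Pow(425, -1)), Mul(W, Pow(Function('f')(14), -1))) = Add(Mul(-115, Pow(425, -1)), Mul(40, Pow(Add(7, Mul(-1, 14)), -1))) = Add(Mul(-115, Rational(1, 425)), Mul(40, Pow(Add(7, -14), -1))) = Add(Rational(-23, 85), Mul(40, Pow(-7, -1))) = Add(Rational(-23, 85), Mul(40, Rational(-1, 7))) = Add(Rational(-23, 85), Rational(-40, 7)) = Rational(-3561, 595)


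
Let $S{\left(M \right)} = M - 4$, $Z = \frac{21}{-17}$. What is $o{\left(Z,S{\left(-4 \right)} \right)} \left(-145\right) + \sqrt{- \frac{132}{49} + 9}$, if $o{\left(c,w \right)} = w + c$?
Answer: $\frac{22765}{17} + \frac{\sqrt{309}}{7} \approx 1341.6$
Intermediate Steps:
$Z = - \frac{21}{17}$ ($Z = 21 \left(- \frac{1}{17}\right) = - \frac{21}{17} \approx -1.2353$)
$S{\left(M \right)} = -4 + M$ ($S{\left(M \right)} = M - 4 = -4 + M$)
$o{\left(c,w \right)} = c + w$
$o{\left(Z,S{\left(-4 \right)} \right)} \left(-145\right) + \sqrt{- \frac{132}{49} + 9} = \left(- \frac{21}{17} - 8\right) \left(-145\right) + \sqrt{- \frac{132}{49} + 9} = \left(- \frac{21}{17} - 8\right) \left(-145\right) + \sqrt{\left(-132\right) \frac{1}{49} + 9} = \left(- \frac{157}{17}\right) \left(-145\right) + \sqrt{- \frac{132}{49} + 9} = \frac{22765}{17} + \sqrt{\frac{309}{49}} = \frac{22765}{17} + \frac{\sqrt{309}}{7}$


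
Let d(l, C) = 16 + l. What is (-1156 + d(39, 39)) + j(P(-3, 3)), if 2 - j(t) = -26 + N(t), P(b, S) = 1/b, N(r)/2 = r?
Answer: -3217/3 ≈ -1072.3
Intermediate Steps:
N(r) = 2*r
j(t) = 28 - 2*t (j(t) = 2 - (-26 + 2*t) = 2 + (26 - 2*t) = 28 - 2*t)
(-1156 + d(39, 39)) + j(P(-3, 3)) = (-1156 + (16 + 39)) + (28 - 2/(-3)) = (-1156 + 55) + (28 - 2*(-⅓)) = -1101 + (28 + ⅔) = -1101 + 86/3 = -3217/3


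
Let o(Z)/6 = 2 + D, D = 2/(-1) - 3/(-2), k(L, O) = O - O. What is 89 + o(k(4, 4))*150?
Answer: 1439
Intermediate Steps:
k(L, O) = 0
D = -1/2 (D = 2*(-1) - 3*(-1/2) = -2 + 3/2 = -1/2 ≈ -0.50000)
o(Z) = 9 (o(Z) = 6*(2 - 1/2) = 6*(3/2) = 9)
89 + o(k(4, 4))*150 = 89 + 9*150 = 89 + 1350 = 1439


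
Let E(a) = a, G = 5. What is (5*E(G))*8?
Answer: 200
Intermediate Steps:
(5*E(G))*8 = (5*5)*8 = 25*8 = 200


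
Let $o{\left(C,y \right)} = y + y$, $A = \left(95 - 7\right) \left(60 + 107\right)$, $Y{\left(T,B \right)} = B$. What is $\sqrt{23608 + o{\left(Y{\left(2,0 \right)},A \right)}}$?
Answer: $10 \sqrt{530} \approx 230.22$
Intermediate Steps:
$A = 14696$ ($A = 88 \cdot 167 = 14696$)
$o{\left(C,y \right)} = 2 y$
$\sqrt{23608 + o{\left(Y{\left(2,0 \right)},A \right)}} = \sqrt{23608 + 2 \cdot 14696} = \sqrt{23608 + 29392} = \sqrt{53000} = 10 \sqrt{530}$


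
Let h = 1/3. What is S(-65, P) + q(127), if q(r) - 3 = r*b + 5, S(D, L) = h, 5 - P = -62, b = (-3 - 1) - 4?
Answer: -3023/3 ≈ -1007.7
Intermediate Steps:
b = -8 (b = -4 - 4 = -8)
P = 67 (P = 5 - 1*(-62) = 5 + 62 = 67)
h = 1/3 ≈ 0.33333
S(D, L) = 1/3
q(r) = 8 - 8*r (q(r) = 3 + (r*(-8) + 5) = 3 + (-8*r + 5) = 3 + (5 - 8*r) = 8 - 8*r)
S(-65, P) + q(127) = 1/3 + (8 - 8*127) = 1/3 + (8 - 1016) = 1/3 - 1008 = -3023/3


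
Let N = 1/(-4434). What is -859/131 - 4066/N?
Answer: 2361751505/131 ≈ 1.8029e+7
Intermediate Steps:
N = -1/4434 ≈ -0.00022553
-859/131 - 4066/N = -859/131 - 4066/(-1/4434) = -859*1/131 - 4066*(-4434) = -859/131 + 18028644 = 2361751505/131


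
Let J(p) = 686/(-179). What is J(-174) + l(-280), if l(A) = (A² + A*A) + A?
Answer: 28016394/179 ≈ 1.5652e+5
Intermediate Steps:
J(p) = -686/179 (J(p) = 686*(-1/179) = -686/179)
l(A) = A + 2*A² (l(A) = (A² + A²) + A = 2*A² + A = A + 2*A²)
J(-174) + l(-280) = -686/179 - 280*(1 + 2*(-280)) = -686/179 - 280*(1 - 560) = -686/179 - 280*(-559) = -686/179 + 156520 = 28016394/179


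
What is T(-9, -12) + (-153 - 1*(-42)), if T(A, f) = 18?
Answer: -93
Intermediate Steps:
T(-9, -12) + (-153 - 1*(-42)) = 18 + (-153 - 1*(-42)) = 18 + (-153 + 42) = 18 - 111 = -93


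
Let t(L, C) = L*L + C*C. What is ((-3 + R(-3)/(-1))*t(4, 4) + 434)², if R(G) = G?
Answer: 188356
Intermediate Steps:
t(L, C) = C² + L² (t(L, C) = L² + C² = C² + L²)
((-3 + R(-3)/(-1))*t(4, 4) + 434)² = ((-3 - 3/(-1))*(4² + 4²) + 434)² = ((-3 - 3*(-1))*(16 + 16) + 434)² = ((-3 + 3)*32 + 434)² = (0*32 + 434)² = (0 + 434)² = 434² = 188356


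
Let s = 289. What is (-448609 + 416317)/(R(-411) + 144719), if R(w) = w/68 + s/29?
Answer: -63679824/285393601 ≈ -0.22313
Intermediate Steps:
R(w) = 289/29 + w/68 (R(w) = w/68 + 289/29 = 289/29 + w/68)
(-448609 + 416317)/(R(-411) + 144719) = (-448609 + 416317)/((289/29 + (1/68)*(-411)) + 144719) = -32292/((289/29 - 411/68) + 144719) = -32292/(7733/1972 + 144719) = -32292/285393601/1972 = -32292*1972/285393601 = -63679824/285393601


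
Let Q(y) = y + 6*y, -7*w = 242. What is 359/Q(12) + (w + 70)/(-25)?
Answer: 857/300 ≈ 2.8567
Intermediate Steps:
w = -242/7 (w = -⅐*242 = -242/7 ≈ -34.571)
Q(y) = 7*y
359/Q(12) + (w + 70)/(-25) = 359/((7*12)) + (-242/7 + 70)/(-25) = 359/84 + (248/7)*(-1/25) = 359*(1/84) - 248/175 = 359/84 - 248/175 = 857/300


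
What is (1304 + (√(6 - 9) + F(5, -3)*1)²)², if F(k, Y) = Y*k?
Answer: 2325976 - 91560*I*√3 ≈ 2.326e+6 - 1.5859e+5*I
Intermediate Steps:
(1304 + (√(6 - 9) + F(5, -3)*1)²)² = (1304 + (√(6 - 9) - 3*5*1)²)² = (1304 + (√(-3) - 15*1)²)² = (1304 + (I*√3 - 15)²)² = (1304 + (-15 + I*√3)²)²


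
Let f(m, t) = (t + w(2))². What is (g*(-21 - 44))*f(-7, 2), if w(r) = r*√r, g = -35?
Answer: 27300 + 18200*√2 ≈ 53039.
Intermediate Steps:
w(r) = r^(3/2)
f(m, t) = (t + 2*√2)² (f(m, t) = (t + 2^(3/2))² = (t + 2*√2)²)
(g*(-21 - 44))*f(-7, 2) = (-35*(-21 - 44))*(2 + 2*√2)² = (-35*(-65))*(2 + 2*√2)² = 2275*(2 + 2*√2)²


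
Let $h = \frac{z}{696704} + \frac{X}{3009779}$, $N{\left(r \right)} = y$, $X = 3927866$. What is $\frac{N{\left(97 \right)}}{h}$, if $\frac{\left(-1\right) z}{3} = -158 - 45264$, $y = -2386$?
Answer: $- \frac{2501631606620288}{1573345249439} \approx -1590.0$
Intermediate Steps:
$z = 136266$ ($z = - 3 \left(-158 - 45264\right) = \left(-3\right) \left(-45422\right) = 136266$)
$N{\left(r \right)} = -2386$
$h = \frac{1573345249439}{1048462534208}$ ($h = \frac{136266}{696704} + \frac{3927866}{3009779} = 136266 \cdot \frac{1}{696704} + 3927866 \cdot \frac{1}{3009779} = \frac{68133}{348352} + \frac{3927866}{3009779} = \frac{1573345249439}{1048462534208} \approx 1.5006$)
$\frac{N{\left(97 \right)}}{h} = - \frac{2386}{\frac{1573345249439}{1048462534208}} = \left(-2386\right) \frac{1048462534208}{1573345249439} = - \frac{2501631606620288}{1573345249439}$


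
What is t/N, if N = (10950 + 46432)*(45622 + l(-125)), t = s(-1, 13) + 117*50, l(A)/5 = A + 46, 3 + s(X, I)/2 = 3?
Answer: 225/99815989 ≈ 2.2541e-6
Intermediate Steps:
s(X, I) = 0 (s(X, I) = -6 + 2*3 = -6 + 6 = 0)
l(A) = 230 + 5*A (l(A) = 5*(A + 46) = 5*(46 + A) = 230 + 5*A)
t = 5850 (t = 0 + 117*50 = 0 + 5850 = 5850)
N = 2595215714 (N = (10950 + 46432)*(45622 + (230 + 5*(-125))) = 57382*(45622 + (230 - 625)) = 57382*(45622 - 395) = 57382*45227 = 2595215714)
t/N = 5850/2595215714 = 5850*(1/2595215714) = 225/99815989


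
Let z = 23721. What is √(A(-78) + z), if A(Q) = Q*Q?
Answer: √29805 ≈ 172.64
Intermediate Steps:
A(Q) = Q²
√(A(-78) + z) = √((-78)² + 23721) = √(6084 + 23721) = √29805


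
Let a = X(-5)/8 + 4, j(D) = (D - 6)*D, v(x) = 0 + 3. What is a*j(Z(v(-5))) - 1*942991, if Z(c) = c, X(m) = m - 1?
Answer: -3772081/4 ≈ -9.4302e+5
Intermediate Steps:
X(m) = -1 + m
v(x) = 3
j(D) = D*(-6 + D) (j(D) = (-6 + D)*D = D*(-6 + D))
a = 13/4 (a = (-1 - 5)/8 + 4 = -6*⅛ + 4 = -¾ + 4 = 13/4 ≈ 3.2500)
a*j(Z(v(-5))) - 1*942991 = 13*(3*(-6 + 3))/4 - 1*942991 = 13*(3*(-3))/4 - 942991 = (13/4)*(-9) - 942991 = -117/4 - 942991 = -3772081/4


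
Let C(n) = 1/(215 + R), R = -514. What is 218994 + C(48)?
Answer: 65479205/299 ≈ 2.1899e+5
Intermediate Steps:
C(n) = -1/299 (C(n) = 1/(215 - 514) = 1/(-299) = -1/299)
218994 + C(48) = 218994 - 1/299 = 65479205/299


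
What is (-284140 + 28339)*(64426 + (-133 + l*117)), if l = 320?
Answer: -26023403133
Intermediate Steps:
(-284140 + 28339)*(64426 + (-133 + l*117)) = (-284140 + 28339)*(64426 + (-133 + 320*117)) = -255801*(64426 + (-133 + 37440)) = -255801*(64426 + 37307) = -255801*101733 = -26023403133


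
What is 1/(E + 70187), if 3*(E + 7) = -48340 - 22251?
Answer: 3/139949 ≈ 2.1436e-5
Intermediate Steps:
E = -70612/3 (E = -7 + (-48340 - 22251)/3 = -7 + (1/3)*(-70591) = -7 - 70591/3 = -70612/3 ≈ -23537.)
1/(E + 70187) = 1/(-70612/3 + 70187) = 1/(139949/3) = 3/139949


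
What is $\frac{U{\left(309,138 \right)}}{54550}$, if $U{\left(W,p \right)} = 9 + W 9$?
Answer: $\frac{279}{5455} \approx 0.051146$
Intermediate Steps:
$U{\left(W,p \right)} = 9 + 9 W$
$\frac{U{\left(309,138 \right)}}{54550} = \frac{9 + 9 \cdot 309}{54550} = \left(9 + 2781\right) \frac{1}{54550} = 2790 \cdot \frac{1}{54550} = \frac{279}{5455}$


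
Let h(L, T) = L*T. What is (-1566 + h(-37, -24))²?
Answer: 459684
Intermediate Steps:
(-1566 + h(-37, -24))² = (-1566 - 37*(-24))² = (-1566 + 888)² = (-678)² = 459684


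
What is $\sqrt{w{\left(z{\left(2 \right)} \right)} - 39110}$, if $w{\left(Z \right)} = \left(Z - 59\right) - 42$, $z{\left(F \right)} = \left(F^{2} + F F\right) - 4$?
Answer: $i \sqrt{39207} \approx 198.01 i$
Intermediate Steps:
$z{\left(F \right)} = -4 + 2 F^{2}$ ($z{\left(F \right)} = \left(F^{2} + F^{2}\right) - 4 = 2 F^{2} - 4 = -4 + 2 F^{2}$)
$w{\left(Z \right)} = -101 + Z$ ($w{\left(Z \right)} = \left(-59 + Z\right) - 42 = -101 + Z$)
$\sqrt{w{\left(z{\left(2 \right)} \right)} - 39110} = \sqrt{\left(-101 - \left(4 - 2 \cdot 2^{2}\right)\right) - 39110} = \sqrt{\left(-101 + \left(-4 + 2 \cdot 4\right)\right) - 39110} = \sqrt{\left(-101 + \left(-4 + 8\right)\right) - 39110} = \sqrt{\left(-101 + 4\right) - 39110} = \sqrt{-97 - 39110} = \sqrt{-39207} = i \sqrt{39207}$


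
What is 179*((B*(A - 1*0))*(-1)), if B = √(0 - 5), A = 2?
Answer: -358*I*√5 ≈ -800.51*I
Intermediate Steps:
B = I*√5 (B = √(-5) = I*√5 ≈ 2.2361*I)
179*((B*(A - 1*0))*(-1)) = 179*(((I*√5)*(2 - 1*0))*(-1)) = 179*(((I*√5)*(2 + 0))*(-1)) = 179*(((I*√5)*2)*(-1)) = 179*((2*I*√5)*(-1)) = 179*(-2*I*√5) = -358*I*√5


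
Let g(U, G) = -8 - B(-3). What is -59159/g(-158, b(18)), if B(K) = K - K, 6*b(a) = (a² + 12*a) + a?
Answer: 59159/8 ≈ 7394.9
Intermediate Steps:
b(a) = a²/6 + 13*a/6 (b(a) = ((a² + 12*a) + a)/6 = (a² + 13*a)/6 = a²/6 + 13*a/6)
B(K) = 0
g(U, G) = -8 (g(U, G) = -8 - 1*0 = -8 + 0 = -8)
-59159/g(-158, b(18)) = -59159/(-8) = -59159*(-⅛) = 59159/8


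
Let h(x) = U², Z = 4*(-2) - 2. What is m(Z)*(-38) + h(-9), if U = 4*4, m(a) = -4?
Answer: 408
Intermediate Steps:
Z = -10 (Z = -8 - 2 = -10)
U = 16
h(x) = 256 (h(x) = 16² = 256)
m(Z)*(-38) + h(-9) = -4*(-38) + 256 = 152 + 256 = 408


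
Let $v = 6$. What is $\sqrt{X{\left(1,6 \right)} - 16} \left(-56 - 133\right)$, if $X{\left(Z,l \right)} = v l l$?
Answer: $- 1890 \sqrt{2} \approx -2672.9$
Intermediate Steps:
$X{\left(Z,l \right)} = 6 l^{2}$ ($X{\left(Z,l \right)} = 6 l l = 6 l^{2}$)
$\sqrt{X{\left(1,6 \right)} - 16} \left(-56 - 133\right) = \sqrt{6 \cdot 6^{2} - 16} \left(-56 - 133\right) = \sqrt{6 \cdot 36 - 16} \left(-189\right) = \sqrt{216 - 16} \left(-189\right) = \sqrt{200} \left(-189\right) = 10 \sqrt{2} \left(-189\right) = - 1890 \sqrt{2}$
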